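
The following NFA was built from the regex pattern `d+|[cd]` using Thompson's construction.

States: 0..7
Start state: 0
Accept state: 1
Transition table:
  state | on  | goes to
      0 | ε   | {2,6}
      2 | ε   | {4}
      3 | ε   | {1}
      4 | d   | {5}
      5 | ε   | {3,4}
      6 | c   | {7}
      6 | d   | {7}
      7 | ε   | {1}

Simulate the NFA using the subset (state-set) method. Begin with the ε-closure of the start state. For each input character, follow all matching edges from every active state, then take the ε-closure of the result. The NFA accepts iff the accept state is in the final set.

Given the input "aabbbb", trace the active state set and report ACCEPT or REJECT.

initial (ε-close {0}): {0,2,4,6}
'a' @ 1: {}  — dead — no transitions
rest 'abbbb' ignored (set empty)
after full input: {}  (accept=1 not in)

Answer: REJECT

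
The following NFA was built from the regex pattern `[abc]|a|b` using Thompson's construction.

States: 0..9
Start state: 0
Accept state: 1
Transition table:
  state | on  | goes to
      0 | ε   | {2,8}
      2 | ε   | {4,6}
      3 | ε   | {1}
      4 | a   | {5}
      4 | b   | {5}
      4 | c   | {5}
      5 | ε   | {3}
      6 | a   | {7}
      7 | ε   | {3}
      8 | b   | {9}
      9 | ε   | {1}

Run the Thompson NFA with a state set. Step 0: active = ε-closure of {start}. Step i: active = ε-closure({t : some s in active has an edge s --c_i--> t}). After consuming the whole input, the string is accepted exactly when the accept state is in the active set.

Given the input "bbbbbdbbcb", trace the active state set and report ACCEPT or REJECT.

initial (ε-close {0}): {0,2,4,6,8}
'b' @ 1: {1,3,5,9}  (accept∈set)
'b' @ 2: {}  — state set empty
rest 'bbbdbbcb' ignored (set empty)
after full input: {}  (accept=1 not in)

Answer: REJECT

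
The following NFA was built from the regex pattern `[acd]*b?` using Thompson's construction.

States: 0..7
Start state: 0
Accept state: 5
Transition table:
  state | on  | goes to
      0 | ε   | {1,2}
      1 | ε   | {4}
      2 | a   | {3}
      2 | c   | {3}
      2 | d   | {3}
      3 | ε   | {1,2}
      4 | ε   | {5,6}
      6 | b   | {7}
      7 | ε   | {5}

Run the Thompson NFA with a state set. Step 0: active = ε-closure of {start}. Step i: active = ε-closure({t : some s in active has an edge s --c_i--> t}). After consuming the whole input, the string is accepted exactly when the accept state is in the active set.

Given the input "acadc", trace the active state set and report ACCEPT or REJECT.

S₀ = ε-closure({0}) = {0,1,2,4,5,6}
'a' @ 1: {1,2,3,4,5,6}  ✓accept
'c' @ 2: {1,2,3,4,5,6}  ✓accept
'a' @ 3: {1,2,3,4,5,6}  ✓accept
'd' @ 4: {1,2,3,4,5,6}  ✓accept
'c' @ 5: {1,2,3,4,5,6}  ✓accept
end set {1,2,3,4,5,6} — state 5 in

Answer: ACCEPT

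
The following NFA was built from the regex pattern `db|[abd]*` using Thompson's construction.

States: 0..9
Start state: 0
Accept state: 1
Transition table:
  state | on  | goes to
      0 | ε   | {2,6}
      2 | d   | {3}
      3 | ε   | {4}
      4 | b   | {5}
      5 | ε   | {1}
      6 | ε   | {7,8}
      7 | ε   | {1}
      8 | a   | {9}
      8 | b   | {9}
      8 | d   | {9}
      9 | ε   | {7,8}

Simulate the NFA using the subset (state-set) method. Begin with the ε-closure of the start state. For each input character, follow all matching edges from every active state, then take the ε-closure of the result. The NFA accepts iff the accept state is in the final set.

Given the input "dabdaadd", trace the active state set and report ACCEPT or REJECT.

initial (ε-close {0}): {0,1,2,6,7,8}
'd' @ 1: {1,3,4,7,8,9}  ✓accept
'a' @ 2: {1,7,8,9}  ✓accept
'b' @ 3: {1,7,8,9}  ✓accept
'd' @ 4: {1,7,8,9}  ✓accept
'a' @ 5: {1,7,8,9}  ✓accept
'a' @ 6: {1,7,8,9}  ✓accept
'd' @ 7: {1,7,8,9}  ✓accept
'd' @ 8: {1,7,8,9}  ✓accept
end set {1,7,8,9} — state 1 in

Answer: ACCEPT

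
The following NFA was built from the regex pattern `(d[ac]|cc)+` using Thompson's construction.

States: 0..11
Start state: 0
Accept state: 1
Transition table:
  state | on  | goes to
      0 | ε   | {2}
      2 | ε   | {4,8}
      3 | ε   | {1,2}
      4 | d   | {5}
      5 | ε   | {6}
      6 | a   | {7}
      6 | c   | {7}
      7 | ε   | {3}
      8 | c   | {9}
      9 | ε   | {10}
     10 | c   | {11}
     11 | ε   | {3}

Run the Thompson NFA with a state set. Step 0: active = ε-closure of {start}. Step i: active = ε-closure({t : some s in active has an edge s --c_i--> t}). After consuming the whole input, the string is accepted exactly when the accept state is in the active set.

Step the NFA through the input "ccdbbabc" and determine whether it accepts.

S₀ = ε-closure({0}) = {0,2,4,8}
'c' @ 1: {9,10}
'c' @ 2: {1,2,3,4,8,11}  [accepting]
'd' @ 3: {5,6}
'b' @ 4: {}  — dead — no transitions
rest 'babc' ignored (set empty)
end set {} — state 1 not in

Answer: REJECT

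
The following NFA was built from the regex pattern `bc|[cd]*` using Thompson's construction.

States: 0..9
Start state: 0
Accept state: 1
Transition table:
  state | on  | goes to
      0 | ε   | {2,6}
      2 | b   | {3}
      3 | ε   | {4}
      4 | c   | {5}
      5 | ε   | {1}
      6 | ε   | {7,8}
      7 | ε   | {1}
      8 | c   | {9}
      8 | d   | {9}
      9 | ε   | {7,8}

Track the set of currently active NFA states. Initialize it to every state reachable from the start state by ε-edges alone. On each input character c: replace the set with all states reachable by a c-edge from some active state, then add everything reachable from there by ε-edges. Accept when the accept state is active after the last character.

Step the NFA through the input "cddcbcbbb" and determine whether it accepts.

S₀ = ε-closure({0}) = {0,1,2,6,7,8}
'c' @ 1: {1,7,8,9}  (accept∈set)
'd' @ 2: {1,7,8,9}  (accept∈set)
'd' @ 3: {1,7,8,9}  (accept∈set)
'c' @ 4: {1,7,8,9}  (accept∈set)
'b' @ 5: {}  — dead — no transitions
rest 'cbbb' ignored (set empty)
final: {}; accept 1 not in set

Answer: REJECT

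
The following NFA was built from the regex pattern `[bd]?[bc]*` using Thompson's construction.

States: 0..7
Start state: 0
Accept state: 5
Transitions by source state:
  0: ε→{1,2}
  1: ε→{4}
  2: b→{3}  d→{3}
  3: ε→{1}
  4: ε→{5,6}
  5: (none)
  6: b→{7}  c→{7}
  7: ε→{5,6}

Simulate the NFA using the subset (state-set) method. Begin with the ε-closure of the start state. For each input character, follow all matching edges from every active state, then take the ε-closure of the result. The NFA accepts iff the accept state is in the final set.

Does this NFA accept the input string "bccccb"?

Answer: ACCEPT

Steps:
start: ε-closure({0}) = {0,1,2,4,5,6}
'b' @ 1: {1,3,4,5,6,7}  (accept∈set)
'c' @ 2: {5,6,7}  (accept∈set)
'c' @ 3: {5,6,7}  (accept∈set)
'c' @ 4: {5,6,7}  (accept∈set)
'c' @ 5: {5,6,7}  (accept∈set)
'b' @ 6: {5,6,7}  (accept∈set)
after full input: {5,6,7}  (accept=5 in)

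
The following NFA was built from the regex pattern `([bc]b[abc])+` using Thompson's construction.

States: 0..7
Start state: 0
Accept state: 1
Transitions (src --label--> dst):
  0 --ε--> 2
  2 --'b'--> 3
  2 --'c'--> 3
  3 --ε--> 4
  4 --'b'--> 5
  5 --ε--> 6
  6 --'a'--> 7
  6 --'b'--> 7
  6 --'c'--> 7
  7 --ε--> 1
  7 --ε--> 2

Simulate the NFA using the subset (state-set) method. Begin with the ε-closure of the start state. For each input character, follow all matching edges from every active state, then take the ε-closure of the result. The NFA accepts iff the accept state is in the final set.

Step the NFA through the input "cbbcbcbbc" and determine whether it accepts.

Answer: ACCEPT

Steps:
start: ε-closure({0}) = {0,2}
'c' @ 1: {3,4}
'b' @ 2: {5,6}
'b' @ 3: {1,2,7}  ✓accept
'c' @ 4: {3,4}
'b' @ 5: {5,6}
'c' @ 6: {1,2,7}  ✓accept
'b' @ 7: {3,4}
'b' @ 8: {5,6}
'c' @ 9: {1,2,7}  ✓accept
final: {1,2,7}; accept 1 in set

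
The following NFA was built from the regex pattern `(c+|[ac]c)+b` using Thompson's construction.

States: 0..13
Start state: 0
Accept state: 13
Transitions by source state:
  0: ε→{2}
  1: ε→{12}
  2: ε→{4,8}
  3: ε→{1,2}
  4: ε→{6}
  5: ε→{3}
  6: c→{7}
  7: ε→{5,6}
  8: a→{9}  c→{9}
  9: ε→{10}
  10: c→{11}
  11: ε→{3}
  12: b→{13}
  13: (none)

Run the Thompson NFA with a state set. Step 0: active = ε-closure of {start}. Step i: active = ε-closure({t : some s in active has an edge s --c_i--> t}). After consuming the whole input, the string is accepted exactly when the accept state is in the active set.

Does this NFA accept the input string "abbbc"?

S₀ = ε-closure({0}) = {0,2,4,6,8}
'a' @ 1: {9,10}
'b' @ 2: {}  — no active states
rest 'bbc' ignored (set empty)
end set {} — state 13 not in

Answer: REJECT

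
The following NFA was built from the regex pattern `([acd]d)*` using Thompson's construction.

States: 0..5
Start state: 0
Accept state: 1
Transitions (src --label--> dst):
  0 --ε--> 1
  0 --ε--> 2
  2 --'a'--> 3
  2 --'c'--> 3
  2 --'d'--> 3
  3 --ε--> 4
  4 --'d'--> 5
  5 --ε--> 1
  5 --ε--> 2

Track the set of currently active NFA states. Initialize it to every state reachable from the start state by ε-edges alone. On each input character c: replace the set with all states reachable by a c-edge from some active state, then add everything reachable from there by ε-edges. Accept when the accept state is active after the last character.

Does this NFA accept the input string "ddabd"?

Answer: REJECT

Steps:
initial (ε-close {0}): {0,1,2}
'd' @ 1: {3,4}
'd' @ 2: {1,2,5}  [accepting]
'a' @ 3: {3,4}
'b' @ 4: {}  — state set empty
rest 'd' ignored (set empty)
final: {}; accept 1 not in set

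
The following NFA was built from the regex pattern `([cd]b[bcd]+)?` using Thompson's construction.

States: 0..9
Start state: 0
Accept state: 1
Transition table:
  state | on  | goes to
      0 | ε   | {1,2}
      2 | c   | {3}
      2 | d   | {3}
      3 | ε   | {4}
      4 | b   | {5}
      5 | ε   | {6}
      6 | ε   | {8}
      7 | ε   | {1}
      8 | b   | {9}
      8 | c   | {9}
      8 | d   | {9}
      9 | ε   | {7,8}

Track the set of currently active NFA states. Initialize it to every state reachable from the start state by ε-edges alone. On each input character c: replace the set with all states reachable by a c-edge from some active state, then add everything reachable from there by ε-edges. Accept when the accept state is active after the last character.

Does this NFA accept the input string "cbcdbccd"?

S₀ = ε-closure({0}) = {0,1,2}
'c' @ 1: {3,4}
'b' @ 2: {5,6,8}
'c' @ 3: {1,7,8,9}  (accept∈set)
'd' @ 4: {1,7,8,9}  (accept∈set)
'b' @ 5: {1,7,8,9}  (accept∈set)
'c' @ 6: {1,7,8,9}  (accept∈set)
'c' @ 7: {1,7,8,9}  (accept∈set)
'd' @ 8: {1,7,8,9}  (accept∈set)
final: {1,7,8,9}; accept 1 in set

Answer: ACCEPT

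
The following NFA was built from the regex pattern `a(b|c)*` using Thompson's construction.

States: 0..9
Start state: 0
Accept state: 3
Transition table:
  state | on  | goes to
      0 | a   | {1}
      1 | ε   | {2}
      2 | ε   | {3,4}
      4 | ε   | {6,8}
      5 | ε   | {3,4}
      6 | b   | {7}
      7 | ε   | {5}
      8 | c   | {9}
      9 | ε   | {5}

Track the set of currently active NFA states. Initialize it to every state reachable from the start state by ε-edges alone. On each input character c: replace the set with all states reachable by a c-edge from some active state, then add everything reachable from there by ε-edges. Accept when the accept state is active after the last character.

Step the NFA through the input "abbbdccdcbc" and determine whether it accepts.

initial (ε-close {0}): {0}
'a' @ 1: {1,2,3,4,6,8}  ✓accept
'b' @ 2: {3,4,5,6,7,8}  ✓accept
'b' @ 3: {3,4,5,6,7,8}  ✓accept
'b' @ 4: {3,4,5,6,7,8}  ✓accept
'd' @ 5: {}  — state set empty
rest 'ccdcbc' ignored (set empty)
final: {}; accept 3 not in set

Answer: REJECT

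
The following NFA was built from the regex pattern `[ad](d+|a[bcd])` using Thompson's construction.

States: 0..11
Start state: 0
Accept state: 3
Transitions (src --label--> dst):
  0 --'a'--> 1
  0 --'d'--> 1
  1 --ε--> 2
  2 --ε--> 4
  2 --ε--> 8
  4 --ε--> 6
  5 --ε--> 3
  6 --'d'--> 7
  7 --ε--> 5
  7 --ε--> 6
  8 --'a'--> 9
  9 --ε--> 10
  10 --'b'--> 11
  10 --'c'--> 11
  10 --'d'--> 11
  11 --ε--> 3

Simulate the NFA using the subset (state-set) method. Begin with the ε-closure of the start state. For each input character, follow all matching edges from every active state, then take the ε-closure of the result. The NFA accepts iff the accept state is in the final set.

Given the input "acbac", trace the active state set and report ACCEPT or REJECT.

Answer: REJECT

Steps:
initial (ε-close {0}): {0}
'a' @ 1: {1,2,4,6,8}
'c' @ 2: {}  — state set empty
rest 'bac' ignored (set empty)
end set {} — state 3 not in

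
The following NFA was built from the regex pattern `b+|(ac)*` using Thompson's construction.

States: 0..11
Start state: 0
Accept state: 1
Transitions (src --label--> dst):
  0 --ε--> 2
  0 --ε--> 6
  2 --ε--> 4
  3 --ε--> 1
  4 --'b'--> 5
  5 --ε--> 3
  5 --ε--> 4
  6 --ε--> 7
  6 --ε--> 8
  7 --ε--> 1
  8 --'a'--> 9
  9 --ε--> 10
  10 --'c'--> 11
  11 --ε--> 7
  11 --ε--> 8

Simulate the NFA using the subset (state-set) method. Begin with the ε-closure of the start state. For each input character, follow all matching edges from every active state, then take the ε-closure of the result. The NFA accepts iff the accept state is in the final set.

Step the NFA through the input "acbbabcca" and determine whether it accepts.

S₀ = ε-closure({0}) = {0,1,2,4,6,7,8}
'a' @ 1: {9,10}
'c' @ 2: {1,7,8,11}  [accepting]
'b' @ 3: {}  — no active states
rest 'babcca' ignored (set empty)
final: {}; accept 1 not in set

Answer: REJECT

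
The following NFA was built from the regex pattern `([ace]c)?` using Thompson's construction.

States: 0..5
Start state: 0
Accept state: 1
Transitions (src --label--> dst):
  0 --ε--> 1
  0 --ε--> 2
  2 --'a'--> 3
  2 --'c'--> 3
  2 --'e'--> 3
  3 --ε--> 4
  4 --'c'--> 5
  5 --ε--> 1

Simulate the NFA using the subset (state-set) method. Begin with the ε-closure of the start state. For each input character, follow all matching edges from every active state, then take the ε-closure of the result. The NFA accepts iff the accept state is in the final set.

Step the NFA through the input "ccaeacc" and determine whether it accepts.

Answer: REJECT

Trace:
start: ε-closure({0}) = {0,1,2}
'c' @ 1: {3,4}
'c' @ 2: {1,5}  [accepting]
'a' @ 3: {}  — no active states
rest 'eacc' ignored (set empty)
final: {}; accept 1 not in set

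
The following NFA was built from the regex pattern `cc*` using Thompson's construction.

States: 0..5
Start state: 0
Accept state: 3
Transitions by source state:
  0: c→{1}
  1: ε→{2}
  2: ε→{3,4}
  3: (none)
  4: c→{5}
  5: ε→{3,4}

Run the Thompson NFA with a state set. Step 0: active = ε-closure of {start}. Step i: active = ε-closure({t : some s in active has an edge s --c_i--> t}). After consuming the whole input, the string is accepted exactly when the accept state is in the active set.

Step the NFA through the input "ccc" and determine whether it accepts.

S₀ = ε-closure({0}) = {0}
'c' @ 1: {1,2,3,4}  (accept∈set)
'c' @ 2: {3,4,5}  (accept∈set)
'c' @ 3: {3,4,5}  (accept∈set)
after full input: {3,4,5}  (accept=3 in)

Answer: ACCEPT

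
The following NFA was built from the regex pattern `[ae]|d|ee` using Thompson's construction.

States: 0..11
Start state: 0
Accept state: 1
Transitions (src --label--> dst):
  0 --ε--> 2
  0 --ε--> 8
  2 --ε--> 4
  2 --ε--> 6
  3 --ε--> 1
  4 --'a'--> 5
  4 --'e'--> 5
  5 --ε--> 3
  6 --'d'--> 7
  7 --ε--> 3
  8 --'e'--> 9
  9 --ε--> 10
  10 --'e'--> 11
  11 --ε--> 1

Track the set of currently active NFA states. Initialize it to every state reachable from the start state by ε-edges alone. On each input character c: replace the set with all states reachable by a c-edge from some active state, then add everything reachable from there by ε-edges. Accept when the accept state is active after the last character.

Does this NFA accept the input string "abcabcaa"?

Answer: REJECT

Derivation:
S₀ = ε-closure({0}) = {0,2,4,6,8}
'a' @ 1: {1,3,5}  [accepting]
'b' @ 2: {}  — state set empty
rest 'cabcaa' ignored (set empty)
after full input: {}  (accept=1 not in)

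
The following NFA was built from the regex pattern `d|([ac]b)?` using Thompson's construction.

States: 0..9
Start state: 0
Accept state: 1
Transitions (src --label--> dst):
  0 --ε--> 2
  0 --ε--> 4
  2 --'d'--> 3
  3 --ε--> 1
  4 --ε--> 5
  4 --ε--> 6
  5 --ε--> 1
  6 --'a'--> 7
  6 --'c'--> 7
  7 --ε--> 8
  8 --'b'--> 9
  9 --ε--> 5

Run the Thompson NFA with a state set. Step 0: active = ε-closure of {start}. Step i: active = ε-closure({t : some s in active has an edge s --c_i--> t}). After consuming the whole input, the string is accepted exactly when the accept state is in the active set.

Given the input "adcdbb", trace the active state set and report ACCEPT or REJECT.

Answer: REJECT

Derivation:
initial (ε-close {0}): {0,1,2,4,5,6}
'a' @ 1: {7,8}
'd' @ 2: {}  — dead — no transitions
rest 'cdbb' ignored (set empty)
final: {}; accept 1 not in set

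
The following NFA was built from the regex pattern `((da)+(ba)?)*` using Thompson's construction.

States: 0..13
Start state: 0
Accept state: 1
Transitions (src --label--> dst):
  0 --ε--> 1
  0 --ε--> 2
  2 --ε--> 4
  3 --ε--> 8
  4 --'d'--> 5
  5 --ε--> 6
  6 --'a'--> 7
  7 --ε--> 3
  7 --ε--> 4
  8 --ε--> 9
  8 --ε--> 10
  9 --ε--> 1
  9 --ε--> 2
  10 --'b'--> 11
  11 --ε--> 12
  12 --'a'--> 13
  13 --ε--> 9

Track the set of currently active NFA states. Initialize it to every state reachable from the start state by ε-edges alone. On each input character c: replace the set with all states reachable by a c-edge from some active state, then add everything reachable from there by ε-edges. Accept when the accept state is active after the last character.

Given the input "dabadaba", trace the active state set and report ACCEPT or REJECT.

start: ε-closure({0}) = {0,1,2,4}
'd' @ 1: {5,6}
'a' @ 2: {1,2,3,4,7,8,9,10}  [accepting]
'b' @ 3: {11,12}
'a' @ 4: {1,2,4,9,13}  [accepting]
'd' @ 5: {5,6}
'a' @ 6: {1,2,3,4,7,8,9,10}  [accepting]
'b' @ 7: {11,12}
'a' @ 8: {1,2,4,9,13}  [accepting]
after full input: {1,2,4,9,13}  (accept=1 in)

Answer: ACCEPT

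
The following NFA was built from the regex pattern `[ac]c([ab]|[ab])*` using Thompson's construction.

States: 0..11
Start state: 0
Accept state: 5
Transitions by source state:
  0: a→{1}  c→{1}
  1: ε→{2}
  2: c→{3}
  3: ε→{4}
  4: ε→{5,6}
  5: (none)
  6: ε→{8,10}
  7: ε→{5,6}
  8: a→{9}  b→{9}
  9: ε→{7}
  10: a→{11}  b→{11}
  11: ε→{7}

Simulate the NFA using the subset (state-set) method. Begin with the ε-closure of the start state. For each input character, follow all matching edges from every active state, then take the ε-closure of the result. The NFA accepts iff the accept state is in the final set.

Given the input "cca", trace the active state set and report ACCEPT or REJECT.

initial (ε-close {0}): {0}
'c' @ 1: {1,2}
'c' @ 2: {3,4,5,6,8,10}  ✓accept
'a' @ 3: {5,6,7,8,9,10,11}  ✓accept
final: {5,6,7,8,9,10,11}; accept 5 in set

Answer: ACCEPT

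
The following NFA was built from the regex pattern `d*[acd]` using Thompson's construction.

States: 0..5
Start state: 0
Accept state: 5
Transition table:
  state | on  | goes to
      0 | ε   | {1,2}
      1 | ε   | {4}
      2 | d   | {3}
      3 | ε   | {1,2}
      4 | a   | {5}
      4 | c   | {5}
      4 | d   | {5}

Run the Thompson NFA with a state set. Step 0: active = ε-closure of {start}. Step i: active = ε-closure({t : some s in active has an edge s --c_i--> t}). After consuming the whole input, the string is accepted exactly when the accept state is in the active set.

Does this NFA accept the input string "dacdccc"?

Answer: REJECT

Steps:
initial (ε-close {0}): {0,1,2,4}
'd' @ 1: {1,2,3,4,5}  ✓accept
'a' @ 2: {5}  ✓accept
'c' @ 3: {}  — no active states
rest 'dccc' ignored (set empty)
after full input: {}  (accept=5 not in)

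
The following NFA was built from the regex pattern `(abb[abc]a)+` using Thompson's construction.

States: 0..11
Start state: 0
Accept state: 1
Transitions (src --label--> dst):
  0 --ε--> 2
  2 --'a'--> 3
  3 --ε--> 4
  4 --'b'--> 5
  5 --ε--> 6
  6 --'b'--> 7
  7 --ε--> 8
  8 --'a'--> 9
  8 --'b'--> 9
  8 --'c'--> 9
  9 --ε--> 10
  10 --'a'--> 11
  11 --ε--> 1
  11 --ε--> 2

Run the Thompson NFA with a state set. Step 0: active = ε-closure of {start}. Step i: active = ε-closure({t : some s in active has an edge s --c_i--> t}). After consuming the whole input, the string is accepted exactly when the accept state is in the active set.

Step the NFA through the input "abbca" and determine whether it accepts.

S₀ = ε-closure({0}) = {0,2}
'a' @ 1: {3,4}
'b' @ 2: {5,6}
'b' @ 3: {7,8}
'c' @ 4: {9,10}
'a' @ 5: {1,2,11}  (accept∈set)
after full input: {1,2,11}  (accept=1 in)

Answer: ACCEPT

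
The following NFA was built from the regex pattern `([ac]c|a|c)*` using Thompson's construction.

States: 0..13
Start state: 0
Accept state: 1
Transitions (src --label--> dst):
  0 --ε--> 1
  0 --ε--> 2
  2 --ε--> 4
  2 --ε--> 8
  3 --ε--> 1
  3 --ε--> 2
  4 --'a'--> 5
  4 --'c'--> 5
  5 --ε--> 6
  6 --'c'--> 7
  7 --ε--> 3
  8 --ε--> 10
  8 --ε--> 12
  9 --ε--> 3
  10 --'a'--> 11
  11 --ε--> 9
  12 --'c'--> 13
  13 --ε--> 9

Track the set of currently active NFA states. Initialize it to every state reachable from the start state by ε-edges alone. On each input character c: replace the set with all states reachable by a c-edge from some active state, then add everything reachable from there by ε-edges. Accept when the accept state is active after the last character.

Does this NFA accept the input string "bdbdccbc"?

Answer: REJECT

Derivation:
start: ε-closure({0}) = {0,1,2,4,8,10,12}
'b' @ 1: {}  — no active states
rest 'dbdccbc' ignored (set empty)
after full input: {}  (accept=1 not in)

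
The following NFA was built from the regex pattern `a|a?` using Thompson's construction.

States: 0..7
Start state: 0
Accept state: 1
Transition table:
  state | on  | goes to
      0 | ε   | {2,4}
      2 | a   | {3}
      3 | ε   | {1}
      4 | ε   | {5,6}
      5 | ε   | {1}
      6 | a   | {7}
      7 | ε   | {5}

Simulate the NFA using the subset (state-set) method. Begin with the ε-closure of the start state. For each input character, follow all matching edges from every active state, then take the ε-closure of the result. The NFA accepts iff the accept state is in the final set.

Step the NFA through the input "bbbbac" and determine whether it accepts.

Answer: REJECT

Derivation:
start: ε-closure({0}) = {0,1,2,4,5,6}
'b' @ 1: {}  — dead — no transitions
rest 'bbbac' ignored (set empty)
end set {} — state 1 not in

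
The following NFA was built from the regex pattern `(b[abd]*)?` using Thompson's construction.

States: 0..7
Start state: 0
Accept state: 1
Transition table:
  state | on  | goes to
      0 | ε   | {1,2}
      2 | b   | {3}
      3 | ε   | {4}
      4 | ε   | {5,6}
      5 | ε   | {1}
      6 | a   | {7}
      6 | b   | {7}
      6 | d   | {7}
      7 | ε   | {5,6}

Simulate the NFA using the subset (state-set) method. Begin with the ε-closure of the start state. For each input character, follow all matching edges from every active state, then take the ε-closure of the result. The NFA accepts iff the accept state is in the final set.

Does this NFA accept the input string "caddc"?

Answer: REJECT

Derivation:
start: ε-closure({0}) = {0,1,2}
'c' @ 1: {}  — state set empty
rest 'addc' ignored (set empty)
final: {}; accept 1 not in set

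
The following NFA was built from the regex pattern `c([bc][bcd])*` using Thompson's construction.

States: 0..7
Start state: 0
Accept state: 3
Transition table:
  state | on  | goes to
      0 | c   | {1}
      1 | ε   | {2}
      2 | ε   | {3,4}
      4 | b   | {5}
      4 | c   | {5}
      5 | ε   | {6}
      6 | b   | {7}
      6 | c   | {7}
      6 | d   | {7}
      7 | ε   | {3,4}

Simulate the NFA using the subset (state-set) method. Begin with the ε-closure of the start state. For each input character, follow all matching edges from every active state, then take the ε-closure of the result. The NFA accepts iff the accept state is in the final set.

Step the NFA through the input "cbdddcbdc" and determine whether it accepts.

start: ε-closure({0}) = {0}
'c' @ 1: {1,2,3,4}  (accept∈set)
'b' @ 2: {5,6}
'd' @ 3: {3,4,7}  (accept∈set)
'd' @ 4: {}  — state set empty
rest 'dcbdc' ignored (set empty)
end set {} — state 3 not in

Answer: REJECT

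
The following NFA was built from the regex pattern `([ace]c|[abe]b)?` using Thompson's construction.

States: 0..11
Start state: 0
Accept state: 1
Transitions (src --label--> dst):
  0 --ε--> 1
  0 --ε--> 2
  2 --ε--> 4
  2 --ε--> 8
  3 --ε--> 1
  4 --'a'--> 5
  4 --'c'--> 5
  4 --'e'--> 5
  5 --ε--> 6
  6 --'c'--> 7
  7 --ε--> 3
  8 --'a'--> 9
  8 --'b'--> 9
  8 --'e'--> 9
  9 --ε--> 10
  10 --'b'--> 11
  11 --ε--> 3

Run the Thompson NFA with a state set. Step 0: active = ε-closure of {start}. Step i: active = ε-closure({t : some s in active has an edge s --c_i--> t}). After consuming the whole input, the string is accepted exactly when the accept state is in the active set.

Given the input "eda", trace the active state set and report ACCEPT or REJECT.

S₀ = ε-closure({0}) = {0,1,2,4,8}
'e' @ 1: {5,6,9,10}
'd' @ 2: {}  — no active states
rest 'a' ignored (set empty)
final: {}; accept 1 not in set

Answer: REJECT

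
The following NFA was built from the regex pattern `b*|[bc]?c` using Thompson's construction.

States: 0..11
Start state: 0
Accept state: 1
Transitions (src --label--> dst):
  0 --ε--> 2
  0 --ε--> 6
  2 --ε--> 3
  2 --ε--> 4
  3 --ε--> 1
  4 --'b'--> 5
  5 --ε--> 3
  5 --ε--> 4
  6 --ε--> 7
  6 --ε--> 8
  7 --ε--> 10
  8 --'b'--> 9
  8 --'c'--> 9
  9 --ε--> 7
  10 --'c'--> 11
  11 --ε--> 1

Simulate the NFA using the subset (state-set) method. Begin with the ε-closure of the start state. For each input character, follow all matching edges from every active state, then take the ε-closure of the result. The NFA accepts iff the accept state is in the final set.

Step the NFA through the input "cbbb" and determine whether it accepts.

start: ε-closure({0}) = {0,1,2,3,4,6,7,8,10}
'c' @ 1: {1,7,9,10,11}  ✓accept
'b' @ 2: {}  — no active states
rest 'bb' ignored (set empty)
end set {} — state 1 not in

Answer: REJECT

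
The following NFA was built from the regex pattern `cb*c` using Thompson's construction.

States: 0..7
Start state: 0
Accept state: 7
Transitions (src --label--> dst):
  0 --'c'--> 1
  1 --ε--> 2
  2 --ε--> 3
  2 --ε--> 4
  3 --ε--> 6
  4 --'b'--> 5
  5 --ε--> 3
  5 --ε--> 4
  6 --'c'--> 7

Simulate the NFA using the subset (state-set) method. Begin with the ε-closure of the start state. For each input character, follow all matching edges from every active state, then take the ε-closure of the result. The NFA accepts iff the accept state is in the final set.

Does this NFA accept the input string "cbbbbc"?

Answer: ACCEPT

Steps:
S₀ = ε-closure({0}) = {0}
'c' @ 1: {1,2,3,4,6}
'b' @ 2: {3,4,5,6}
'b' @ 3: {3,4,5,6}
'b' @ 4: {3,4,5,6}
'b' @ 5: {3,4,5,6}
'c' @ 6: {7}  (accept∈set)
end set {7} — state 7 in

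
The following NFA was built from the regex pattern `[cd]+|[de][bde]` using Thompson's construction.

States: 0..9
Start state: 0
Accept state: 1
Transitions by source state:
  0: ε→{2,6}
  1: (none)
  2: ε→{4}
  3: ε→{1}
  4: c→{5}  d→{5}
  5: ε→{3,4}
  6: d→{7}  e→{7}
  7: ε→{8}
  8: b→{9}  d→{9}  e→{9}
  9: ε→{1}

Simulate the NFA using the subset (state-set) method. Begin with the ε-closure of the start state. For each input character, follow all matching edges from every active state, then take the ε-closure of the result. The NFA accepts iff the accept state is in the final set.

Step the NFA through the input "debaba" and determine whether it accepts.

initial (ε-close {0}): {0,2,4,6}
'd' @ 1: {1,3,4,5,7,8}  [accepting]
'e' @ 2: {1,9}  [accepting]
'b' @ 3: {}  — no active states
rest 'aba' ignored (set empty)
after full input: {}  (accept=1 not in)

Answer: REJECT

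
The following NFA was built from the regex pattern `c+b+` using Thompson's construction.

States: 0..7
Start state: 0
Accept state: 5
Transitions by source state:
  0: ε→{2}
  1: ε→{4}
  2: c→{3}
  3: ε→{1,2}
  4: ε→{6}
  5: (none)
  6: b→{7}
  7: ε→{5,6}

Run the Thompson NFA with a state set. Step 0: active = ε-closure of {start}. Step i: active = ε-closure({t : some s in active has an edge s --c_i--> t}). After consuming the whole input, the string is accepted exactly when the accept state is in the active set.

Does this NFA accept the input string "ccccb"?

Answer: ACCEPT

Derivation:
initial (ε-close {0}): {0,2}
'c' @ 1: {1,2,3,4,6}
'c' @ 2: {1,2,3,4,6}
'c' @ 3: {1,2,3,4,6}
'c' @ 4: {1,2,3,4,6}
'b' @ 5: {5,6,7}  ✓accept
end set {5,6,7} — state 5 in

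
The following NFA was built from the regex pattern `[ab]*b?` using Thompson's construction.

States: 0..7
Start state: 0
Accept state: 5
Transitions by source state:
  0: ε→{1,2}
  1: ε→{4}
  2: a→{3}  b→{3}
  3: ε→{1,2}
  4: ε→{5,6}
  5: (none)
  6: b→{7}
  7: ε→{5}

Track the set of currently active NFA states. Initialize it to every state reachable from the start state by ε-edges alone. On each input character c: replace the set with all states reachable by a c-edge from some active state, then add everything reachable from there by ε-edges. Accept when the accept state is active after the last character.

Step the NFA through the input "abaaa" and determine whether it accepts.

S₀ = ε-closure({0}) = {0,1,2,4,5,6}
'a' @ 1: {1,2,3,4,5,6}  [accepting]
'b' @ 2: {1,2,3,4,5,6,7}  [accepting]
'a' @ 3: {1,2,3,4,5,6}  [accepting]
'a' @ 4: {1,2,3,4,5,6}  [accepting]
'a' @ 5: {1,2,3,4,5,6}  [accepting]
end set {1,2,3,4,5,6} — state 5 in

Answer: ACCEPT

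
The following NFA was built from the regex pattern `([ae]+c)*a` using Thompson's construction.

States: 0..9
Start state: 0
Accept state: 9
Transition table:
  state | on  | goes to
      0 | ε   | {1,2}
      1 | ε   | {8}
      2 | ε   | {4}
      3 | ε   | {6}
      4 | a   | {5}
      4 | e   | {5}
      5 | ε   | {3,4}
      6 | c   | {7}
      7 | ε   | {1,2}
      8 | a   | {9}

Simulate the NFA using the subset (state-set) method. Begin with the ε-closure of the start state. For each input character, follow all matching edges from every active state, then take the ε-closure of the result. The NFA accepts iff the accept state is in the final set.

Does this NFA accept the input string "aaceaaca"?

Answer: ACCEPT

Steps:
start: ε-closure({0}) = {0,1,2,4,8}
'a' @ 1: {3,4,5,6,9}  [accepting]
'a' @ 2: {3,4,5,6}
'c' @ 3: {1,2,4,7,8}
'e' @ 4: {3,4,5,6}
'a' @ 5: {3,4,5,6}
'a' @ 6: {3,4,5,6}
'c' @ 7: {1,2,4,7,8}
'a' @ 8: {3,4,5,6,9}  [accepting]
end set {3,4,5,6,9} — state 9 in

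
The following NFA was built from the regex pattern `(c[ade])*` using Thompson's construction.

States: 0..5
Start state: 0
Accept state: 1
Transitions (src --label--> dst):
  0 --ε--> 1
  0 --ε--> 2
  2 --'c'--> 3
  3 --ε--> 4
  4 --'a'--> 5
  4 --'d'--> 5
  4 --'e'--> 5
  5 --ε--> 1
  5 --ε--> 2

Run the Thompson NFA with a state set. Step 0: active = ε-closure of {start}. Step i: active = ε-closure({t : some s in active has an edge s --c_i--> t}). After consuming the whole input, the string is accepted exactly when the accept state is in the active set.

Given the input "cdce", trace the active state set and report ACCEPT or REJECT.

Answer: ACCEPT

Derivation:
S₀ = ε-closure({0}) = {0,1,2}
'c' @ 1: {3,4}
'd' @ 2: {1,2,5}  (accept∈set)
'c' @ 3: {3,4}
'e' @ 4: {1,2,5}  (accept∈set)
after full input: {1,2,5}  (accept=1 in)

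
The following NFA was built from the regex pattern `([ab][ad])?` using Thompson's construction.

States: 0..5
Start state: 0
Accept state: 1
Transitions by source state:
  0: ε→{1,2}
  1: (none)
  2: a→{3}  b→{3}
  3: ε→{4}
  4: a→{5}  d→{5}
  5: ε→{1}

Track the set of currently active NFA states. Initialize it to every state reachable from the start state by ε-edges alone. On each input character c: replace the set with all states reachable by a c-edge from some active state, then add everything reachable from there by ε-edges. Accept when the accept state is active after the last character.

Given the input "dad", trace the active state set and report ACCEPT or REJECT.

S₀ = ε-closure({0}) = {0,1,2}
'd' @ 1: {}  — state set empty
rest 'ad' ignored (set empty)
after full input: {}  (accept=1 not in)

Answer: REJECT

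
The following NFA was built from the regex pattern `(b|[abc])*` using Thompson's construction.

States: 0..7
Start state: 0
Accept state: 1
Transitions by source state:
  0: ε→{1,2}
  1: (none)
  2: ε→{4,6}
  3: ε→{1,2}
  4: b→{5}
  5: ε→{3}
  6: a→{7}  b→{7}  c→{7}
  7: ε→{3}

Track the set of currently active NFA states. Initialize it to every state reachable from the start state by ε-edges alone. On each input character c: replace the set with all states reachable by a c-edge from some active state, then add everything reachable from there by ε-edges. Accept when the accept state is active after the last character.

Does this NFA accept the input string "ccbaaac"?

start: ε-closure({0}) = {0,1,2,4,6}
'c' @ 1: {1,2,3,4,6,7}  ✓accept
'c' @ 2: {1,2,3,4,6,7}  ✓accept
'b' @ 3: {1,2,3,4,5,6,7}  ✓accept
'a' @ 4: {1,2,3,4,6,7}  ✓accept
'a' @ 5: {1,2,3,4,6,7}  ✓accept
'a' @ 6: {1,2,3,4,6,7}  ✓accept
'c' @ 7: {1,2,3,4,6,7}  ✓accept
final: {1,2,3,4,6,7}; accept 1 in set

Answer: ACCEPT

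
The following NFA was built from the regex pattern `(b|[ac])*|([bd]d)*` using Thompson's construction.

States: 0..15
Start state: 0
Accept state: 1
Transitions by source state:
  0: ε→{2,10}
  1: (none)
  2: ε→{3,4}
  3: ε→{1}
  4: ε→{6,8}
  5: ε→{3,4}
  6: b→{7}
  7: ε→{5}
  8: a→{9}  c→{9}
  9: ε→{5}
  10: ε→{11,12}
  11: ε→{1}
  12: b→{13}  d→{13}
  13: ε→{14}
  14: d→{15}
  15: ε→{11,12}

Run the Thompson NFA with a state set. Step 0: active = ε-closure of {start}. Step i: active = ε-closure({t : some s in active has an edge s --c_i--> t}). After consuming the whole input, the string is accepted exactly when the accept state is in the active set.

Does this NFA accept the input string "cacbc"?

S₀ = ε-closure({0}) = {0,1,2,3,4,6,8,10,11,12}
'c' @ 1: {1,3,4,5,6,8,9}  ✓accept
'a' @ 2: {1,3,4,5,6,8,9}  ✓accept
'c' @ 3: {1,3,4,5,6,8,9}  ✓accept
'b' @ 4: {1,3,4,5,6,7,8}  ✓accept
'c' @ 5: {1,3,4,5,6,8,9}  ✓accept
after full input: {1,3,4,5,6,8,9}  (accept=1 in)

Answer: ACCEPT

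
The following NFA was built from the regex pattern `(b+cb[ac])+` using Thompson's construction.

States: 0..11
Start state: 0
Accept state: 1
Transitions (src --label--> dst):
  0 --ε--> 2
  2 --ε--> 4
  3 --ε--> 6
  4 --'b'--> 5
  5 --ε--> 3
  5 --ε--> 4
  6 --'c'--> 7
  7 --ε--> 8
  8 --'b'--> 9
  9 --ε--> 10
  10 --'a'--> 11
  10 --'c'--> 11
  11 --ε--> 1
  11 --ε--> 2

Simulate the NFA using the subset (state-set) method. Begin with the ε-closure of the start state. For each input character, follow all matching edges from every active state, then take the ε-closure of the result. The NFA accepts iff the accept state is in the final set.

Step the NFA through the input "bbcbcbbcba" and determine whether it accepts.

initial (ε-close {0}): {0,2,4}
'b' @ 1: {3,4,5,6}
'b' @ 2: {3,4,5,6}
'c' @ 3: {7,8}
'b' @ 4: {9,10}
'c' @ 5: {1,2,4,11}  ✓accept
'b' @ 6: {3,4,5,6}
'b' @ 7: {3,4,5,6}
'c' @ 8: {7,8}
'b' @ 9: {9,10}
'a' @ 10: {1,2,4,11}  ✓accept
end set {1,2,4,11} — state 1 in

Answer: ACCEPT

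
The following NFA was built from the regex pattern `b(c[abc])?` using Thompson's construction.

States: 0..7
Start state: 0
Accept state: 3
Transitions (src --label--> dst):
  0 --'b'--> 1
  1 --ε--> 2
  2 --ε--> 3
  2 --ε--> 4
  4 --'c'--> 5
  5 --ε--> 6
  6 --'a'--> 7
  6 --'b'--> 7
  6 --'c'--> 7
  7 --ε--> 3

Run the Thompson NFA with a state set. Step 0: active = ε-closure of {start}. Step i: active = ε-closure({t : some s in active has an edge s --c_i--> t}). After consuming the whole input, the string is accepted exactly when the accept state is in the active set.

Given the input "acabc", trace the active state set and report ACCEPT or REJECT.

Answer: REJECT

Steps:
start: ε-closure({0}) = {0}
'a' @ 1: {}  — no active states
rest 'cabc' ignored (set empty)
after full input: {}  (accept=3 not in)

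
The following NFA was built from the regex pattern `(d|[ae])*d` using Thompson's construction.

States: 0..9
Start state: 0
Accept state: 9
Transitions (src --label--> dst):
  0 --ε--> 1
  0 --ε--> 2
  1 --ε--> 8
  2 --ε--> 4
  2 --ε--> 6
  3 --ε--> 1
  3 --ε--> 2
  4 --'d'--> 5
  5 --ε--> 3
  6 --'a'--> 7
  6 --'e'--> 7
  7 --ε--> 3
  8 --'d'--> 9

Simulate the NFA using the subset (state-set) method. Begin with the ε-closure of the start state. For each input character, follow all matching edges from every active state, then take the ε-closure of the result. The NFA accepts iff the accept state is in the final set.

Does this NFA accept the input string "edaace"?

Answer: REJECT

Trace:
initial (ε-close {0}): {0,1,2,4,6,8}
'e' @ 1: {1,2,3,4,6,7,8}
'd' @ 2: {1,2,3,4,5,6,8,9}  ✓accept
'a' @ 3: {1,2,3,4,6,7,8}
'a' @ 4: {1,2,3,4,6,7,8}
'c' @ 5: {}  — dead — no transitions
rest 'e' ignored (set empty)
final: {}; accept 9 not in set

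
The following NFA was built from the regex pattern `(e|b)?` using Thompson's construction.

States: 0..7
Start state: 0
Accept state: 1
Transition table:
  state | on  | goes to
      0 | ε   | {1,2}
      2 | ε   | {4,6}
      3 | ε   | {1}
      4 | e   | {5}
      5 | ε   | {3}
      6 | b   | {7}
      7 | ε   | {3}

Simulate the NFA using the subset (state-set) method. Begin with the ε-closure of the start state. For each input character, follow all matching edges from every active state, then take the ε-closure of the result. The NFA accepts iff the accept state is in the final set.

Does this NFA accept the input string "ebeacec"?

S₀ = ε-closure({0}) = {0,1,2,4,6}
'e' @ 1: {1,3,5}  [accepting]
'b' @ 2: {}  — state set empty
rest 'eacec' ignored (set empty)
after full input: {}  (accept=1 not in)

Answer: REJECT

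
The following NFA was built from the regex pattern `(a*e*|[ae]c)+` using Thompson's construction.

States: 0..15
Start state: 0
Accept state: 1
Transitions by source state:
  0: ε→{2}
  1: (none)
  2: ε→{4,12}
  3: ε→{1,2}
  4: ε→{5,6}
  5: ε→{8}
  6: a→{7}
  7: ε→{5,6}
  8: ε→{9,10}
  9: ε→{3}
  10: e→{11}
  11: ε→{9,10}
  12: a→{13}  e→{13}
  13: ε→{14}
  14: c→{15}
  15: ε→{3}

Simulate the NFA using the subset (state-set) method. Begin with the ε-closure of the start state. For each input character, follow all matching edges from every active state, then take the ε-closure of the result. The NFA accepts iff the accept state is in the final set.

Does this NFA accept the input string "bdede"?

Answer: REJECT

Steps:
start: ε-closure({0}) = {0,1,2,3,4,5,6,8,9,10,12}
'b' @ 1: {}  — dead — no transitions
rest 'dede' ignored (set empty)
end set {} — state 1 not in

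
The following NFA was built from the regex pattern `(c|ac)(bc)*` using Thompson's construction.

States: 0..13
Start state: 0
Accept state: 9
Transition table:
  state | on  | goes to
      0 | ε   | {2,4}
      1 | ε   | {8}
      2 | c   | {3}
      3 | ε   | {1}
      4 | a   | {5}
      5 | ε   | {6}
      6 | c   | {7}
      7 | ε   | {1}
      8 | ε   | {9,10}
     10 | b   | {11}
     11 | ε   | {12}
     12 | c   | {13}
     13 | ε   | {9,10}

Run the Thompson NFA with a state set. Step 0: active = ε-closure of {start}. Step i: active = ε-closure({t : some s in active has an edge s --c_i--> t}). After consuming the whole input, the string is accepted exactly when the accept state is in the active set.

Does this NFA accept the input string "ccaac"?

Answer: REJECT

Trace:
start: ε-closure({0}) = {0,2,4}
'c' @ 1: {1,3,8,9,10}  [accepting]
'c' @ 2: {}  — dead — no transitions
rest 'aac' ignored (set empty)
end set {} — state 9 not in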